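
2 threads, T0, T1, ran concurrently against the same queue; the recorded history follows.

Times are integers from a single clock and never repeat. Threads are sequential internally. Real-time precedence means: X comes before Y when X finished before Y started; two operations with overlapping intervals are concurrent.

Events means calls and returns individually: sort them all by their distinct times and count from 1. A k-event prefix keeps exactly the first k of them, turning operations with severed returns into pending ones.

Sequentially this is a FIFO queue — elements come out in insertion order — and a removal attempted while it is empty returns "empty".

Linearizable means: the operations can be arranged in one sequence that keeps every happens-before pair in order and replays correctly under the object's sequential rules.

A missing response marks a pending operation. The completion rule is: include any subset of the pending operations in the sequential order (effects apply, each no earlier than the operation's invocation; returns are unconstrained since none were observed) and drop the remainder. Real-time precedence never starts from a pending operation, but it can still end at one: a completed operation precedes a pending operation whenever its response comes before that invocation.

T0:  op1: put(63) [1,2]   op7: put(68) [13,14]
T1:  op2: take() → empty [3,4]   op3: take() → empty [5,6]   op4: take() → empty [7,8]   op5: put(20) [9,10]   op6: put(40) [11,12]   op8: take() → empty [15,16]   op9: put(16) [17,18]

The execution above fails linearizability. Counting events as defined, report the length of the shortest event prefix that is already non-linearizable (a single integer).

4

events 1..3 are linearizable; a witness order is op1:
after step 1 (op1 put(63)): queue <63>
with event 4 included (op2 responding at time 4), all real-time-consistent orders fail
sample order op1, op2 stalls at step 2 — op2 take() → empty has no legal effect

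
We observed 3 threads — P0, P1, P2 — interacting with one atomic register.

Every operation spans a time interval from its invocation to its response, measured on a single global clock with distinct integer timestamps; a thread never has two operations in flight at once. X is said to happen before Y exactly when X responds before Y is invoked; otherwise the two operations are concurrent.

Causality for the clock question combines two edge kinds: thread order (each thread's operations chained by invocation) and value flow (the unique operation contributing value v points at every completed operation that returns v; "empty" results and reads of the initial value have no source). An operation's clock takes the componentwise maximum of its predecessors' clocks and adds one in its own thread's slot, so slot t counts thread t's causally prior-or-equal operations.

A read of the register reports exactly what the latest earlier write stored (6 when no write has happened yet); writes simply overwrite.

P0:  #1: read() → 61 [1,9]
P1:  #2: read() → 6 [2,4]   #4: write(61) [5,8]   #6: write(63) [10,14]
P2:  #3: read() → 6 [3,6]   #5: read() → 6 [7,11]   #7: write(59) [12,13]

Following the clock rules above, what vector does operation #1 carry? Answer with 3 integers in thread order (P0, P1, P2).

(1, 2, 0)

#3 (invocation 3): nothing precedes it; P2's component alone gives (0, 0, 1)
#2 (invocation 2): nothing precedes it; P1's component alone gives (0, 1, 0)
from VC(#3)=(0, 0, 1), #5 (invoked 7) maxes components and bumps P2 → (0, 0, 2)
from VC(#2)=(0, 1, 0), #4 (invoked 5) maxes components and bumps P1 → (0, 2, 0)
from VC(#5)=(0, 0, 2), #7 (invoked 12) maxes components and bumps P2 → (0, 0, 3)
from VC(#4)=(0, 2, 0), #6 (invoked 10) maxes components and bumps P1 → (0, 3, 0)
from VC(#4)=(0, 2, 0), #1 (invoked 1) maxes components and bumps P0 → (1, 2, 0)
target: VC(#1) = (1, 2, 0)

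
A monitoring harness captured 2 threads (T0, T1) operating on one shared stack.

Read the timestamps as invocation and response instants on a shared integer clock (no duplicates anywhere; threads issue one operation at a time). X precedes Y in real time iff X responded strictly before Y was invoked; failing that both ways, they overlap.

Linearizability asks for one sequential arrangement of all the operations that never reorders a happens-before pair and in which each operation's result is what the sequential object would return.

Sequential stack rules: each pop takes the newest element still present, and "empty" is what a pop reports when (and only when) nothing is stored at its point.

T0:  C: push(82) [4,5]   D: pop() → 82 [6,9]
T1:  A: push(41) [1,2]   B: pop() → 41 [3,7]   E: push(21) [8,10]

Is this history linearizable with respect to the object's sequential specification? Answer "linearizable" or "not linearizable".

one valid linearization: A, B, C, D, E
after step 1 (A push(41)): stack <41>
after step 2 (B pop() → 41): stack <>
after step 3 (C push(82)): stack <82>
after step 4 (D pop() → 82): stack <>
after step 5 (E push(21)): stack <21>

linearizable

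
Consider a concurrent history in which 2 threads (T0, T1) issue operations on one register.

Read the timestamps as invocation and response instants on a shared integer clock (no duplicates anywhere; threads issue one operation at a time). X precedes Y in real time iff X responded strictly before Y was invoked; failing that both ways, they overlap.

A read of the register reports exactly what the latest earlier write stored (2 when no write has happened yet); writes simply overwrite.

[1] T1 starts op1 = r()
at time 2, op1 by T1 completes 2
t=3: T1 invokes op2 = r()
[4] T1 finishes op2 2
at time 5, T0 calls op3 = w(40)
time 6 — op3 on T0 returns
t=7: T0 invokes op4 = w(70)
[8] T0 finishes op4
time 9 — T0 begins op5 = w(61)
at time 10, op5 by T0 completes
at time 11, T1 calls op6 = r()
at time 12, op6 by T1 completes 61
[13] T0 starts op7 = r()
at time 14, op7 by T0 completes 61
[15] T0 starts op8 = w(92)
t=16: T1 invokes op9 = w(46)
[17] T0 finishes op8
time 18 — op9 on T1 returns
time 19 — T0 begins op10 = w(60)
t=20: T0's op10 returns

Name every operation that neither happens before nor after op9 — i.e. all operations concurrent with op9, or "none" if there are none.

op8

op9 runs from 16 to 18; window-overlapping ops are concurrent
op1 [1,2]: before
op2 [3,4]: before
op3 [5,6]: before
op4 [7,8]: before
op5 [9,10]: before
op6 [11,12]: before
op7 [13,14]: before
op8 [15,17]: concurrent
op10 [19,20]: after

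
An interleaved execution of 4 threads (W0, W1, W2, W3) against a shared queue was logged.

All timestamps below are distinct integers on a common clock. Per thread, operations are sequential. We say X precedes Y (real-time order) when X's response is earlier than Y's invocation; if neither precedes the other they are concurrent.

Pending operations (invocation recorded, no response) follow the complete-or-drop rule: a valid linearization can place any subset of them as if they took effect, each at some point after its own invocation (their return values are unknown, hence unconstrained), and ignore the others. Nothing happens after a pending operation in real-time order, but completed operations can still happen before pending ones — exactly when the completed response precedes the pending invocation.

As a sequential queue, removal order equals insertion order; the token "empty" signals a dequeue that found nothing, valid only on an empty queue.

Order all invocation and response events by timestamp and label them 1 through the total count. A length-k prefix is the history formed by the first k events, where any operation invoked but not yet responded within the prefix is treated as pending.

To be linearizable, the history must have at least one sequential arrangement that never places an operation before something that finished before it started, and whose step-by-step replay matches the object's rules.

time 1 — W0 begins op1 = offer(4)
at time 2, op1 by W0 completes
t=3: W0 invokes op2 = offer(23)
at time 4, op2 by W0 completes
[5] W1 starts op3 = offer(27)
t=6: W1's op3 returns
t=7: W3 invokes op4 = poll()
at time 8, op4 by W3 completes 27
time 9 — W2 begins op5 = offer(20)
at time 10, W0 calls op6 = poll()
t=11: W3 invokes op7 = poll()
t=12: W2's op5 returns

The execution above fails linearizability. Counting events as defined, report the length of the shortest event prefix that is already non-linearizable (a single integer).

8

a valid linearization of events 1..7 exists, for instance op1, op2, op3:
after step 1 (op1 offer(4)): queue <4>
after step 2 (op2 offer(23)): queue <4,23>
after step 3 (op3 offer(27)): queue <4,23,27>
adding event 8 (op4 responds at 8) leaves no legal real-time order
for example op1, op2, op3, op4 fails at step 4: op4 poll() → 27 is not legal there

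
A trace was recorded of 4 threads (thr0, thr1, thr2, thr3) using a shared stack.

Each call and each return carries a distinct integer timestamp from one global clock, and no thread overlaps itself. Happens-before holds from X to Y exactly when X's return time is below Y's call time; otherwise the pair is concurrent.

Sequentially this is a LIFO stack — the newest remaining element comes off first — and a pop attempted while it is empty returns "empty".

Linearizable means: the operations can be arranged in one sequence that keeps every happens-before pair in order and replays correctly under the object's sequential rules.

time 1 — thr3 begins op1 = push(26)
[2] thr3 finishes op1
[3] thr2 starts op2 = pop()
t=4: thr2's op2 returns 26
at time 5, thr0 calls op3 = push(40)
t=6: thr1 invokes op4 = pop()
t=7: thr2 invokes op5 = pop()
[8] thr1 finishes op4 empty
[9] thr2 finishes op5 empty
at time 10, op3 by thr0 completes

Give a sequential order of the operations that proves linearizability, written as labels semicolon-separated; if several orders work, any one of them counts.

op1; op2; op4; op5; op3

after step 1 (op1 push(26)): stack <26>
after step 2 (op2 pop() → 26): stack <>
after step 3 (op4 pop() → empty): stack <>
after step 4 (op5 pop() → empty): stack <>
after step 5 (op3 push(40)): stack <40>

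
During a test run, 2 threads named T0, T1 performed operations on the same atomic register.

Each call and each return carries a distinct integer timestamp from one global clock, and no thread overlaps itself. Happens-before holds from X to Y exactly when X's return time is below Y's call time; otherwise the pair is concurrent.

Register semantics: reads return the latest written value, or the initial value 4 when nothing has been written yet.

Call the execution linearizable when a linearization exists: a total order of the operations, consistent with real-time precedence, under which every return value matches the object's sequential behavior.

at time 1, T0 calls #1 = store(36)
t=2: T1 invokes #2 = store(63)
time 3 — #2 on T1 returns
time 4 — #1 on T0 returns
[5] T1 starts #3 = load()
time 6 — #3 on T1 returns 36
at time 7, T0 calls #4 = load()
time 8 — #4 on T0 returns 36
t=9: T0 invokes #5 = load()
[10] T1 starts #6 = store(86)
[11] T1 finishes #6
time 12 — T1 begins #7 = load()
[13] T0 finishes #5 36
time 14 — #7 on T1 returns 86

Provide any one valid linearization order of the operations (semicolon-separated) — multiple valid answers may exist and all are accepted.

after step 1 (#2 store(63)): value 63
after step 2 (#1 store(36)): value 36
after step 3 (#3 load() → 36): value 36
after step 4 (#4 load() → 36): value 36
after step 5 (#5 load() → 36): value 36
after step 6 (#6 store(86)): value 86
after step 7 (#7 load() → 86): value 86

#2; #1; #3; #4; #5; #6; #7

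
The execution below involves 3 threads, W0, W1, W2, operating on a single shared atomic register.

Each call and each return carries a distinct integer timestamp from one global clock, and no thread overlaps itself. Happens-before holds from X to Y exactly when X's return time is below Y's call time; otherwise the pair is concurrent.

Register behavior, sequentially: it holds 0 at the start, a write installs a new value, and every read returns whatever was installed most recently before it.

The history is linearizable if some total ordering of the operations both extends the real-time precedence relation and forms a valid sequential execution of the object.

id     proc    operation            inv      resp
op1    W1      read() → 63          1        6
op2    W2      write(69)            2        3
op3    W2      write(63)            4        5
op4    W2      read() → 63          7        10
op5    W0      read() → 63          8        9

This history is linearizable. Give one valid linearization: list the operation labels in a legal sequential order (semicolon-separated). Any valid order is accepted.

op2; op3; op1; op4; op5

after step 1 (op2 write(69)): value 69
after step 2 (op3 write(63)): value 63
after step 3 (op1 read() → 63): value 63
after step 4 (op4 read() → 63): value 63
after step 5 (op5 read() → 63): value 63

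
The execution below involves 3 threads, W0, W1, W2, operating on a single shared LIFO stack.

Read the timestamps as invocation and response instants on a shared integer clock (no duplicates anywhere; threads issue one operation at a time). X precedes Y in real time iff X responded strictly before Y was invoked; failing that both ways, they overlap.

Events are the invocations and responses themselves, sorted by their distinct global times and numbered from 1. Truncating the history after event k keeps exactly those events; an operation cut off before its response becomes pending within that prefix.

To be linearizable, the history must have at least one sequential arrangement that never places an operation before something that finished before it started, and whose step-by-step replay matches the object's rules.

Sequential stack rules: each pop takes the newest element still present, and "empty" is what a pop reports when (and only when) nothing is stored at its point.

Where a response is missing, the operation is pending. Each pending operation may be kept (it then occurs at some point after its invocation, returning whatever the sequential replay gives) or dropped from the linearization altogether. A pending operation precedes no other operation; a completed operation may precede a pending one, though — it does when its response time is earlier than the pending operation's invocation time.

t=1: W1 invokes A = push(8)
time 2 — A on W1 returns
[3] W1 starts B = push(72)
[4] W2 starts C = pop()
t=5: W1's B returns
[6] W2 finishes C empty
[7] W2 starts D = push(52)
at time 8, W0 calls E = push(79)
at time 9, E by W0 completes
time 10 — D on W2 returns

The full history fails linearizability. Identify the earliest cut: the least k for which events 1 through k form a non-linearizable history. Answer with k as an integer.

6

events 1..5 are linearizable, e.g. via A, B:
step 1: A push(8) — stack <8>
step 2: B push(72) — stack <8,72>
with event 6 included (C responding at time 6), all real-time-consistent orders fail
for example A, B, C fails at step 3: C pop() → empty is not legal there
for example A, C, B fails at step 2: C pop() → empty is not legal there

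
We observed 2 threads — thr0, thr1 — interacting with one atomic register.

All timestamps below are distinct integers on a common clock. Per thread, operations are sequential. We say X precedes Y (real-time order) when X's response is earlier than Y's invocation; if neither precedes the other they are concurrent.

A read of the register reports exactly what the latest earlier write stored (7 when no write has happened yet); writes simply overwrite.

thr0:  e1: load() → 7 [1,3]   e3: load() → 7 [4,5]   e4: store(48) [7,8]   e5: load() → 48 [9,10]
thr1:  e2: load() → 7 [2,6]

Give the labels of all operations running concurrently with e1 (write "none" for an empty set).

concurrent with e1 ([1,3]): every op whose interval crosses 1..3
e2 [2,6]: concurrent
e3 [4,5]: after
e4 [7,8]: after
e5 [9,10]: after

e2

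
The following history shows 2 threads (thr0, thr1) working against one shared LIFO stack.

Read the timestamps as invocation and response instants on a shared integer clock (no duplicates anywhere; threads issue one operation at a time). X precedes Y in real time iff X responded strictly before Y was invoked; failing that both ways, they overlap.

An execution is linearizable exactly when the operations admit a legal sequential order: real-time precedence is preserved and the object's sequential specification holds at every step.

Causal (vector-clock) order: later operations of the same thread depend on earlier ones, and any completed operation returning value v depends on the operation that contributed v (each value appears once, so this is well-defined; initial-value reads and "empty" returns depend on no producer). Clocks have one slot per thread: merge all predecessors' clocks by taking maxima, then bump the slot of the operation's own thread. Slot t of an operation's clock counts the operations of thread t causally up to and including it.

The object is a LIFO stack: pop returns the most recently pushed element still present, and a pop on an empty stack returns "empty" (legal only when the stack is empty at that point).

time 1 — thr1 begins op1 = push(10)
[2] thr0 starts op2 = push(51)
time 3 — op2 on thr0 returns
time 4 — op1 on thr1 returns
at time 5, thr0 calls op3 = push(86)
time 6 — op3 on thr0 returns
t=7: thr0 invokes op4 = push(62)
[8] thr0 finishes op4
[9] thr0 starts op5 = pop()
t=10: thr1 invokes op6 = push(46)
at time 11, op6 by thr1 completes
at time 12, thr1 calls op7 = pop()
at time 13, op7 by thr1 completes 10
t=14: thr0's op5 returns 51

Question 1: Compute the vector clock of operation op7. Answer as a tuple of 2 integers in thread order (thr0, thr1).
(0, 3)

no predecessors for op1 (invoked 1): thr1 increments from zero → (0, 1)
no predecessors for op2 (invoked 2): thr0 increments from zero → (1, 0)
from VC(op1)=(0, 1), op6 (invoked 10) maxes components and bumps thr1 → (0, 2)
from VC(op2)=(1, 0), op3 (invoked 5) maxes components and bumps thr0 → (2, 0)
from VC(op1)=(0, 1), VC(op6)=(0, 2), op7 (invoked 12) maxes components and bumps thr1 → (0, 3)
from VC(op3)=(2, 0), op4 (invoked 7) maxes components and bumps thr0 → (3, 0)
from VC(op2)=(1, 0), VC(op4)=(3, 0), op5 (invoked 9) maxes components and bumps thr0 → (4, 0)
target: VC(op7) = (0, 3)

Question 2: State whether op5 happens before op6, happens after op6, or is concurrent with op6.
concurrent

op5 spans [9,14], op6 spans [10,11]
the intervals overlap in both directions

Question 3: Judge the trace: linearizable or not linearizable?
not linearizable

events 1..12 are fine; event 13 — the response of op7 at time 13 — makes the prefix non-linearizable
no legal order exists: 2 real-time-consistent candidates over 6 completed LIFO stack operations, all rejected
no escape via the 1 pending operation (op5): every completion choice fails
take op1, op2, op3, op4, op6, op7 (pending dropped): step 6 already fails, because op7 pop() → 10 cannot occur there
take op2, op1, op3, op4, op6, op7 (pending dropped): step 6 already fails, because op7 pop() → 10 cannot occur there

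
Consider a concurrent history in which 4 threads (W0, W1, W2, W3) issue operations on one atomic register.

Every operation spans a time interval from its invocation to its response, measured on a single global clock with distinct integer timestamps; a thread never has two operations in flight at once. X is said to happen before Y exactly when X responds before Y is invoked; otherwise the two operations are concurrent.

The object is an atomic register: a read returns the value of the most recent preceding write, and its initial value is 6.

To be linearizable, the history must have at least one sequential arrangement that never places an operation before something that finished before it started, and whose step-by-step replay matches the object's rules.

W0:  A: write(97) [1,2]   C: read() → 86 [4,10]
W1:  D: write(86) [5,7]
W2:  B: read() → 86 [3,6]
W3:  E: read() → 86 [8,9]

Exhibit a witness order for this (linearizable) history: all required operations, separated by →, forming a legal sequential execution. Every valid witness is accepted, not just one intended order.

1. A write(97), leaving value 97
2. D write(86), leaving value 86
3. B read() → 86, leaving value 86
4. C read() → 86, leaving value 86
5. E read() → 86, leaving value 86

A → D → B → C → E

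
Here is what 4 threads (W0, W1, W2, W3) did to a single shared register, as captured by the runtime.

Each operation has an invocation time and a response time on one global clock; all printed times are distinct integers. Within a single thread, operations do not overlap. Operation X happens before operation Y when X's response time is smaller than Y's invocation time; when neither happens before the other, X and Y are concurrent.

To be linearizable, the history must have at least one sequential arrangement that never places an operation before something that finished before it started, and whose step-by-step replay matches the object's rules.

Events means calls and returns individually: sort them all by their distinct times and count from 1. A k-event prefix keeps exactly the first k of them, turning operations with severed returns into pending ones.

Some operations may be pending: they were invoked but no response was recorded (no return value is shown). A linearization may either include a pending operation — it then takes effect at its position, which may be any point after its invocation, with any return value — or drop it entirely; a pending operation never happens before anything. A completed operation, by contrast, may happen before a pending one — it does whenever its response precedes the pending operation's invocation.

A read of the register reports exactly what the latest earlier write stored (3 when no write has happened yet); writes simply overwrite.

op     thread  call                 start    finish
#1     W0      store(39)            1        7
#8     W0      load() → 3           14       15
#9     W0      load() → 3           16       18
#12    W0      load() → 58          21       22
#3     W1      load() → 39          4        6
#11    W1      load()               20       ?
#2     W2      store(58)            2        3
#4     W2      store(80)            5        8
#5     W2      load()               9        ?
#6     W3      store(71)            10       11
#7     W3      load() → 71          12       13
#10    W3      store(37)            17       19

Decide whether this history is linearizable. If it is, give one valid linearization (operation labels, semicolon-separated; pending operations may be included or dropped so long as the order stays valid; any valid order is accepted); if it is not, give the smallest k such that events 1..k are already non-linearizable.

events 1..14 are fine; event 15 — the response of #8 at time 15 — makes the prefix non-linearizable
checked exhaustively: 8 real-time-consistent orders of 7 completed operations, zero legal register replays
no completion choice of the 1 pending operation (#5) rescues it — every subset was tried
one such order, #1, #2, #3, #4, #6, #7, #8 (pending dropped), breaks at step 3 where #3 load() → 39 is illegal
one such order, #1, #2, #4, #3, #6, #7, #8 (pending dropped), breaks at step 4 where #3 load() → 39 is illegal

not linearizable — minimal violating prefix: 15 events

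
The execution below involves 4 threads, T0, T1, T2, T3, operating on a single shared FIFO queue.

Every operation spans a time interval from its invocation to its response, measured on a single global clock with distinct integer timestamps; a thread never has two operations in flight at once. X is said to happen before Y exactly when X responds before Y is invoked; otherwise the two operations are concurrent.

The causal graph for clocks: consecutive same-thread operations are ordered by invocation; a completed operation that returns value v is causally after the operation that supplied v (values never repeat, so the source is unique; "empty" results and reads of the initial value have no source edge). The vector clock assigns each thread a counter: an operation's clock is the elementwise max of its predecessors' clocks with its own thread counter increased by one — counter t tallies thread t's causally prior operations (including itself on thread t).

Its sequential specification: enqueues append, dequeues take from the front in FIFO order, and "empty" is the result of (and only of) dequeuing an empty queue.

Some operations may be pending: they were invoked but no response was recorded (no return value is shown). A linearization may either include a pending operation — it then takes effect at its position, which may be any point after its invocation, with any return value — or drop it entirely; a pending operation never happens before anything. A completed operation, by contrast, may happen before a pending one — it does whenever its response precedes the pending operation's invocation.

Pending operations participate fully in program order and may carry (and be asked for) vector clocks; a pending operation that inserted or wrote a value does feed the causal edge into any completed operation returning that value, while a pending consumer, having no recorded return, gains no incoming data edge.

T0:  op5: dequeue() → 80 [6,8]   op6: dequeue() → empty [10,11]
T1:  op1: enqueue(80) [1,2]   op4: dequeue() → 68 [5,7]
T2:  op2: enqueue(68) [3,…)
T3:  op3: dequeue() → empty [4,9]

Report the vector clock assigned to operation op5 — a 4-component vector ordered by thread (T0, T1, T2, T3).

(1, 1, 0, 0)

op3 (invocation 4): nothing precedes it; T3's component alone gives (0, 0, 0, 1)
op2 (invocation 3): nothing precedes it; T2's component alone gives (0, 0, 1, 0)
op1 (invocation 1): nothing precedes it; T1's component alone gives (0, 1, 0, 0)
invoked at 6, op5 merges VC(op1)=(0, 1, 0, 0) and bumps T0's slot → (1, 1, 0, 0)
invoked at 5, op4 merges VC(op1)=(0, 1, 0, 0), VC(op2)=(0, 0, 1, 0) and bumps T1's slot → (0, 2, 1, 0)
invoked at 10, op6 merges VC(op5)=(1, 1, 0, 0) and bumps T0's slot → (2, 1, 0, 0)
target: VC(op5) = (1, 1, 0, 0)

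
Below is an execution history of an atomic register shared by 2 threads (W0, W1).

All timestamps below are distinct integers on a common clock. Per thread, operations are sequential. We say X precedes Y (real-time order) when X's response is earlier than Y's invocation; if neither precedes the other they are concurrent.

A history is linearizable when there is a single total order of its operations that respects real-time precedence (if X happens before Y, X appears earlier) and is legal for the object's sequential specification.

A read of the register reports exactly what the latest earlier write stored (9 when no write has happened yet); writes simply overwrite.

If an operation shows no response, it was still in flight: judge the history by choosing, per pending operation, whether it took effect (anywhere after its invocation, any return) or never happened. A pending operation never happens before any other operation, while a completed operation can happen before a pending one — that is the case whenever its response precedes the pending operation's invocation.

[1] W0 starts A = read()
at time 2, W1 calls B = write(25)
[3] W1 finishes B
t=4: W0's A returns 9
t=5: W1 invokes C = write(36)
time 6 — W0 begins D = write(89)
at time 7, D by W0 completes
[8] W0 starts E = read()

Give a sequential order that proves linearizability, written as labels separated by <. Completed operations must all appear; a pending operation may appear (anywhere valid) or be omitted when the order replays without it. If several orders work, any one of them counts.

A < B < C < D

after step 1 (A read() → 9): value 9
after step 2 (B write(25)): value 25
after step 3 (C write(36) (pending, included)): value 36
after step 4 (D write(89)): value 89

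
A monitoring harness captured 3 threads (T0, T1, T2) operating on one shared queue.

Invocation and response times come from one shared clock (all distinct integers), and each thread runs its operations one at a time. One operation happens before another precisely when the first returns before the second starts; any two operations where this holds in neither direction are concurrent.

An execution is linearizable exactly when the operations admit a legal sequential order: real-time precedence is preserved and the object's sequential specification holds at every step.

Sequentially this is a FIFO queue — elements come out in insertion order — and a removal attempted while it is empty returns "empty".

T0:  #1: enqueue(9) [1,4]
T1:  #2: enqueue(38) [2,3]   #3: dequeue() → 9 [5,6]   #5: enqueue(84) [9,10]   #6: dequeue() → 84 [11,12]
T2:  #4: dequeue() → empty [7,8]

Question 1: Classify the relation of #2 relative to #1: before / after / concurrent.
#2 spans [2,3], #1 spans [1,4]
the intervals overlap in both directions

concurrent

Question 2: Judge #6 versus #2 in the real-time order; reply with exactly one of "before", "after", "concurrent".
#6 spans [11,12], #2 spans [2,3]
resp(#2)=3 < inv(#6)=11

after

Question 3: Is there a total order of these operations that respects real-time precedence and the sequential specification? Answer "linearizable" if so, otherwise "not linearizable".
already the first 8 events (up to #4's response at time 8) admit no linearization; the first 7 still do
4 completed operations, 2 real-time-consistent orders — every queue replay fails
for example #1, #2, #3, #4 fails at step 4: #4 dequeue() → empty is not legal there
for example #2, #1, #3, #4 fails at step 3: #3 dequeue() → 9 is not legal there

not linearizable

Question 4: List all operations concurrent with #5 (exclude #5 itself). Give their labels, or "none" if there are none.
#5 spans [9,10]: anything still running between times 9 and 10 counts as concurrent
#1 [1,4]: before
#2 [2,3]: before
#3 [5,6]: before
#4 [7,8]: before
#6 [11,12]: after

none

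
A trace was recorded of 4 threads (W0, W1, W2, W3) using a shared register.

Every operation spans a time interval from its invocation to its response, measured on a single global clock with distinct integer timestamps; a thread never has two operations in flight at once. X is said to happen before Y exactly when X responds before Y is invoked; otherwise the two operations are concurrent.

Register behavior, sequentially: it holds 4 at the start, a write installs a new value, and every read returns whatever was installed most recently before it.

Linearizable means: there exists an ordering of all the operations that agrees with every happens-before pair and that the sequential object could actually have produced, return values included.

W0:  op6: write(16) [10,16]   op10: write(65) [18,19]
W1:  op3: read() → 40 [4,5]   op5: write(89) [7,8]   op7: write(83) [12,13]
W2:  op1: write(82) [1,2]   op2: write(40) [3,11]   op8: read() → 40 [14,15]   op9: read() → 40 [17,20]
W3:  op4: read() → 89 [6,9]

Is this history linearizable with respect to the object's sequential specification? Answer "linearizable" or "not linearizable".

prefix check: 1..14 passes, 1..15 fails once op8's time-15 response joins
all 8 real-time-respecting orders fail — 7 completed register operations, no legal replay
no escape via the 1 pending operation (op6): every completion choice fails
sample order op1, op2, op3, op4, op5, op7, op8 (pending dropped) stalls at step 4 — op4 read() → 89 has no legal effect
sample order op1, op2, op3, op5, op4, op7, op8 (pending dropped) stalls at step 7 — op8 read() → 40 has no legal effect

not linearizable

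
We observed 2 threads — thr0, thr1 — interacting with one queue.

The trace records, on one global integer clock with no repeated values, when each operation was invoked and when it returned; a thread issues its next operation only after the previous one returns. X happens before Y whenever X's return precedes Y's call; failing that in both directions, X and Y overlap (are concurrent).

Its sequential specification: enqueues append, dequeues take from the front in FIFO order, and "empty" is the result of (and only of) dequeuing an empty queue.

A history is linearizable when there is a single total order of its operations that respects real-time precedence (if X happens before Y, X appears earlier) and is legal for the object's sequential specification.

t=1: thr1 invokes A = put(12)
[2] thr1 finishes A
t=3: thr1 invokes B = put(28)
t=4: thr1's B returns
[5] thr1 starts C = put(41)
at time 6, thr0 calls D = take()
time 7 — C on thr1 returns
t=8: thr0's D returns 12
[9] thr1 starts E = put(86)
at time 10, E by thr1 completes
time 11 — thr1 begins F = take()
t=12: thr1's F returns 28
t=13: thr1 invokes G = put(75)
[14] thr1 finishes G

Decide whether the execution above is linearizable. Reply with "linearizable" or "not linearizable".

a witness: A, B, C, D, E, F, G
1. A put(12), leaving queue <12>
2. B put(28), leaving queue <12,28>
3. C put(41), leaving queue <12,28,41>
4. D take() → 12, leaving queue <28,41>
5. E put(86), leaving queue <28,41,86>
6. F take() → 28, leaving queue <41,86>
7. G put(75), leaving queue <41,86,75>

linearizable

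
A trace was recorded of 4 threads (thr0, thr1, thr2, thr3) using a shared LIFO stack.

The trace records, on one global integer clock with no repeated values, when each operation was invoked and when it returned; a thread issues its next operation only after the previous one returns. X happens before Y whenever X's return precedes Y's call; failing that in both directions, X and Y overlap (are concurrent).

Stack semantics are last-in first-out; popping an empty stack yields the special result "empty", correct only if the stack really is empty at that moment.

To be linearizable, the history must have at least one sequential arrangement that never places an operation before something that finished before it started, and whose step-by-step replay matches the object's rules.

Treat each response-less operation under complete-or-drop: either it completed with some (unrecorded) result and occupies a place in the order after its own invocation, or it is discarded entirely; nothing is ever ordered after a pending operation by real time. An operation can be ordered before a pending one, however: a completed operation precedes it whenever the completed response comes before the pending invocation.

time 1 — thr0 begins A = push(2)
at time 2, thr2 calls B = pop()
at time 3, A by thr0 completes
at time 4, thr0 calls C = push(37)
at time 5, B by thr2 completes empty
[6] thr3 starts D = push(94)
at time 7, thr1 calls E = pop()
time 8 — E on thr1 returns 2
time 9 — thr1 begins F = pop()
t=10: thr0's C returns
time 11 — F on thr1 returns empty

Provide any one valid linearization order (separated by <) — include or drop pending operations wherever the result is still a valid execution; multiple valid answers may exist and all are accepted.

1. B pop() → empty, leaving stack <>
2. A push(2), leaving stack <2>
3. E pop() → 2, leaving stack <>
4. F pop() → empty, leaving stack <>
5. C push(37), leaving stack <37>

B < A < E < F < C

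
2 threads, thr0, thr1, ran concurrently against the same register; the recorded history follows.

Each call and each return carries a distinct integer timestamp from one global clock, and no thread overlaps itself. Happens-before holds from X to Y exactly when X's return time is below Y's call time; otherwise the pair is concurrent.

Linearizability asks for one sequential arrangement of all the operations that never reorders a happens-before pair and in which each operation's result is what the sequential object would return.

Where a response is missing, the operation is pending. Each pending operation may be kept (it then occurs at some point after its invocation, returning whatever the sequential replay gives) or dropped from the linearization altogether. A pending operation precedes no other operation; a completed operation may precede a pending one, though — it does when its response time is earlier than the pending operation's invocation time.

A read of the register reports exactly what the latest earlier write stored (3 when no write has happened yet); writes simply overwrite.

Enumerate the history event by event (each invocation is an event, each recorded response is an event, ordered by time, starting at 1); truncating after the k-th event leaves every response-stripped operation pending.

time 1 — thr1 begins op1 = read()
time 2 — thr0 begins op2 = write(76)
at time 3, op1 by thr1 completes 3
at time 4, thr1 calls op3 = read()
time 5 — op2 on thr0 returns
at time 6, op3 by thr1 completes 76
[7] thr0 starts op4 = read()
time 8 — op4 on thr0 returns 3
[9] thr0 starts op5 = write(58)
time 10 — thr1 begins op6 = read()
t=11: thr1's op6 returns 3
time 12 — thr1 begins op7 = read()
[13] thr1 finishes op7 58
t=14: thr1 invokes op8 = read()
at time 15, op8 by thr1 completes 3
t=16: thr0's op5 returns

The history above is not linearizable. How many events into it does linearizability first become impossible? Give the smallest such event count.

events 1..7 are still linearizable — one witness is op1, op2, op3:
1. op1 read() → 3, leaving value 3
2. op2 write(76), leaving value 76
3. op3 read() → 76, leaving value 76
include event 8 — op4 responding at 8 — and every candidate order breaks
e.g. op1, op2, op3, op4: illegal at step 4, since op4 read() → 3 cannot apply there
e.g. op1, op3, op2, op4: illegal at step 2, since op3 read() → 76 cannot apply there

8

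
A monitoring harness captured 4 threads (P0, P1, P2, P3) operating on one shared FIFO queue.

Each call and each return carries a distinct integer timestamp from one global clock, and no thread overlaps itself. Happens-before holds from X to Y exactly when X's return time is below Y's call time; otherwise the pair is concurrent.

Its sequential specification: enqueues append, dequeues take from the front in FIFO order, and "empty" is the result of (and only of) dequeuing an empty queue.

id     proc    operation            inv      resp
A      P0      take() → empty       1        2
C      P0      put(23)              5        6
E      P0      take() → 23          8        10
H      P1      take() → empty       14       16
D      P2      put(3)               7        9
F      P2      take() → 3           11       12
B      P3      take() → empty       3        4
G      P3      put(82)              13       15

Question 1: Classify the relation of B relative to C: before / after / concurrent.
Answer: before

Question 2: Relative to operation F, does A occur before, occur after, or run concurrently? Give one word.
Answer: before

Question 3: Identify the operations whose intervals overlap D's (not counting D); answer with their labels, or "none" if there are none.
Answer: E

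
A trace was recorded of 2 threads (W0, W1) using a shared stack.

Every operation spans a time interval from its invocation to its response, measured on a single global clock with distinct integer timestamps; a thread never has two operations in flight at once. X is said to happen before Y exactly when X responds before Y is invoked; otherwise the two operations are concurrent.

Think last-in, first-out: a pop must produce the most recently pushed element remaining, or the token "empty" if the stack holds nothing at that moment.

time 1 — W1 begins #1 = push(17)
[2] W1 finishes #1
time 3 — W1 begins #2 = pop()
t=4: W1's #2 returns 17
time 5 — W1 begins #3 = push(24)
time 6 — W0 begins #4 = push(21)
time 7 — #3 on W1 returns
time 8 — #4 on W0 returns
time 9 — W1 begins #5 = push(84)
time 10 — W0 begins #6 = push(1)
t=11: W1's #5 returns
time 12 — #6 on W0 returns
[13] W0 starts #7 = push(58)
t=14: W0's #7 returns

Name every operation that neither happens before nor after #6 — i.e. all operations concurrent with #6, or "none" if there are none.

overlap test against #6 [10,12]: concurrent iff the interval meets 10..12
#1 [1,2]: before
#2 [3,4]: before
#3 [5,7]: before
#4 [6,8]: before
#5 [9,11]: concurrent
#7 [13,14]: after

#5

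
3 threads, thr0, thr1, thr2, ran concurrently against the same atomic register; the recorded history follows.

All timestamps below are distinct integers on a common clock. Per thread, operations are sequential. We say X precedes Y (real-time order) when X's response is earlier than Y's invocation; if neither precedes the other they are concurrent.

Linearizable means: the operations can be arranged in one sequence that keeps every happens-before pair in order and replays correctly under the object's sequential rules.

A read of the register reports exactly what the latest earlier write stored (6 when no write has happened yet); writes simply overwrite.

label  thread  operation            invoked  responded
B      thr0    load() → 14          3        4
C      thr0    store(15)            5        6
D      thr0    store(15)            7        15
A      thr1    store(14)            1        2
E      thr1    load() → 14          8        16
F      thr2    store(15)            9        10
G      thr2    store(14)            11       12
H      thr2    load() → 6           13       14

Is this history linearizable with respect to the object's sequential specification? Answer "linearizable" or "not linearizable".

not linearizable

already the first 14 events (up to H's response at time 14) admit no linearization; the first 13 still do
one real-time candidate order over the 6 completed operations — the atomic register replay rejects it
include/drop combinations of the 2 pending operations (D, E) were all tried; none helps
one such order, A, B, C, F, G, H (pending dropped), breaks at step 6 where H load() → 6 is illegal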